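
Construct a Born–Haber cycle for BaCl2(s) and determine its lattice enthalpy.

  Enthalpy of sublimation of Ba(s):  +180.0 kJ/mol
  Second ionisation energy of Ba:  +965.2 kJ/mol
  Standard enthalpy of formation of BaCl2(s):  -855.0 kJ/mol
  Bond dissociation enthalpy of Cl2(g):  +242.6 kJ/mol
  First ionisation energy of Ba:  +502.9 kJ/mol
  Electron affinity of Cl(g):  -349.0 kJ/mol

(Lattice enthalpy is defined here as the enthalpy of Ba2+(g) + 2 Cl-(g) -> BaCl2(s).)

U = -2047.7 kJ/mol

ΔHf° = 1·ΔHsub + 1·(ΣIE) + 1·D(Cl2) + 2·EA + U
-855.0 = 1·(+180.0) + 1·(+1468.1) + 1·(+242.6) + 2·(-349.0) + U
U = -855.0 − (+1192.7) = -2047.7 kJ/mol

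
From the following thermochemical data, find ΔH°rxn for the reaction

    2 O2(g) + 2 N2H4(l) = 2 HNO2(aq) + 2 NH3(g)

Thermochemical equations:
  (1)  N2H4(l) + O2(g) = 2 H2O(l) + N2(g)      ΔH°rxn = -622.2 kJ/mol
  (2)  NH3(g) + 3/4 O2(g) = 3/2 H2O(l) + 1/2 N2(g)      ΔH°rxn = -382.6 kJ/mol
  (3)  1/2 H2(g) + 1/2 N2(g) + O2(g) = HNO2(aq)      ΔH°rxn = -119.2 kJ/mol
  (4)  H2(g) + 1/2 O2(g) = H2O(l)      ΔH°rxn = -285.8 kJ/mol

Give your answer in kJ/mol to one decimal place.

ΔH°rxn = -431.8 kJ/mol

(1) × 2 (×2 to match 2 N2H4(l) in the target): (2)·(-622.2) = -1244.4 kJ/mol
(2) reversed and × 2 (reverse to put NH3(g) on the product side; ×2 to match 2 NH3(g) in the target): (-2)·(-382.6) = +765.2 kJ/mol
(3) × 2 (scale by 2 for the 2 HNO2(aq)): (2)·(-119.2) = -238.4 kJ/mol
(4) reversed: +285.8 kJ/mol
Since enthalpy is a state function, ΔH°rxn = (2)·(-622.2) + (-2)·(-382.6) + (2)·(-119.2) + (-1)·(-285.8) = -431.8 kJ/mol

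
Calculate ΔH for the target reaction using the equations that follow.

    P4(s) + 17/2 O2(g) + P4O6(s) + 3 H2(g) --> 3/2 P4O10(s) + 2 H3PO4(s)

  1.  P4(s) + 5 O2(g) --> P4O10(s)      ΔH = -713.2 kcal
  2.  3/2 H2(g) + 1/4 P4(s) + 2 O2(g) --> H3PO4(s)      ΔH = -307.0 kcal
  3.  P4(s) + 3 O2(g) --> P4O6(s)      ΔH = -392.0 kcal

ΔH = -1291.8 kcal

eq. 1 × 3/2: (3/2)·(-713.2) = -1069.8 kcal
eq. 2 × 2: (2)·(-307.0) = -614.0 kcal
eq. 3 reversed: +392.0 kcal
Summing the manipulated equations, ΔH = (-1069.8) + (-614.0) + (+392.0) = -1291.8 kcal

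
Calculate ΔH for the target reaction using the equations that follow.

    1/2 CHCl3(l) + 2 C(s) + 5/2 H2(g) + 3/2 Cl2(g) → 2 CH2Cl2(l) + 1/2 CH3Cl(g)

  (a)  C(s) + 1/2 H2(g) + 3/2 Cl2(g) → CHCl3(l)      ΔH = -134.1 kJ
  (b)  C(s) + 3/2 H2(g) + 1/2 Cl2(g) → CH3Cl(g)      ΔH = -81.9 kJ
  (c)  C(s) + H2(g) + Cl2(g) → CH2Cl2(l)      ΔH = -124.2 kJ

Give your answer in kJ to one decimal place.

ΔH = -222.3 kJ

(a) reversed and × 1/2: (-1/2)·(-134.1) = +67.05 kJ
(b) × 1/2: (1/2)·(-81.9) = -40.95 kJ
(c) × 2: (2)·(-124.2) = -248.4 kJ
ΔH = (-1/2)·(-134.1) + (1/2)·(-81.9) + (2)·(-124.2) = -222.3 kJ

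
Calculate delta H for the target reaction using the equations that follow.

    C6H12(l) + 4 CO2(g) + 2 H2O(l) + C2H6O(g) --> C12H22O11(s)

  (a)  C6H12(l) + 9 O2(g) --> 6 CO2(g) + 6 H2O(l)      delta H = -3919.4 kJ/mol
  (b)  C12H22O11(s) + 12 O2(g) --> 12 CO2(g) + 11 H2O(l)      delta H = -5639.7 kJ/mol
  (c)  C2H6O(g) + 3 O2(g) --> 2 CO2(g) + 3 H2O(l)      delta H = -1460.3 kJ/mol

delta H = 260.0 kJ/mol

(a) as written (C6H12(l) already on the reactant side): -3919.4 kJ/mol
(b) reversed (reverse to put C12H22O11(s) on the product side): +5639.7 kJ/mol
(c) as written (C2H6O(g) already on the reactant side): -1460.3 kJ/mol
Since enthalpy is a state function, delta H = (1)·(-3919.4) + (-1)·(-5639.7) + (1)·(-1460.3) = 260.0 kJ/mol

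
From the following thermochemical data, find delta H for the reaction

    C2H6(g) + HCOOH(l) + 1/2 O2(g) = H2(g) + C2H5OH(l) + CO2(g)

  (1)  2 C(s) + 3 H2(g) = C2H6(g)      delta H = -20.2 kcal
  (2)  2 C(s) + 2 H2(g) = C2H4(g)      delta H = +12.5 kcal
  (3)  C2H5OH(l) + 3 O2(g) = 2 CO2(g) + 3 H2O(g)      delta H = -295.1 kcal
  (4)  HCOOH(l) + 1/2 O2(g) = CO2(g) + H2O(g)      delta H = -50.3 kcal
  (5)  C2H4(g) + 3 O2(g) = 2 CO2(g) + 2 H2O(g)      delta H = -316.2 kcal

delta H = -38.7 kcal

(1) reversed (C2H6(g) must end up as a reactant): +20.2 kcal
(2) as written: +12.5 kcal
(3) reversed (C2H5OH(l) must end up as a product): +295.1 kcal
(4) as written (HCOOH(l) already on the reactant side): -50.3 kcal
(5) as written: -316.2 kcal
delta H = (+20.2) + (+12.5) + (+295.1) + (-50.3) + (-316.2) = -38.7 kcal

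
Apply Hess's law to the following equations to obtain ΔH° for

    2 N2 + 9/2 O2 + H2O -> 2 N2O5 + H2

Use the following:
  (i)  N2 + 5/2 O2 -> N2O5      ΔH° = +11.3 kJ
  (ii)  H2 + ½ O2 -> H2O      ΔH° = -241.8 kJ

ΔH° = 264.4 kJ

(i) × 2: (2)·(+11.3) = +22.6 kJ
(ii) reversed: +241.8 kJ
By Hess's law, ΔH° = (2)·(+11.3) + (-1)·(-241.8) = 264.4 kJ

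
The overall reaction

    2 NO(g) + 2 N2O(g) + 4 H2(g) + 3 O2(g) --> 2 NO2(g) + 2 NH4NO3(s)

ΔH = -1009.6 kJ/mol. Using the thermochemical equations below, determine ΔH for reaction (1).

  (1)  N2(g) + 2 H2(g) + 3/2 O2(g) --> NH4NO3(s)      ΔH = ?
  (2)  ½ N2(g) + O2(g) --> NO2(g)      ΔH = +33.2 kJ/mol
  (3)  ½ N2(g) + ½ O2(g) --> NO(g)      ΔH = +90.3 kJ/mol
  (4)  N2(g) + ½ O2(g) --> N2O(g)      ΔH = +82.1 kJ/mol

ΔH = -365.6 kJ/mol

(1) × 2: contributes 2·x
(2) × 2: (2)·(+33.2) = +66.4 kJ/mol
(3) reversed and × 2: (-2)·(+90.3) = -180.6 kJ/mol
(4) reversed and × 2: (-2)·(+82.1) = -164.2 kJ/mol
-1009.6 = (+66.4) + (-180.6) + (-164.2) + 2·x
x = (-1009.6 − (-278.4)) / (2) = -365.6 kJ/mol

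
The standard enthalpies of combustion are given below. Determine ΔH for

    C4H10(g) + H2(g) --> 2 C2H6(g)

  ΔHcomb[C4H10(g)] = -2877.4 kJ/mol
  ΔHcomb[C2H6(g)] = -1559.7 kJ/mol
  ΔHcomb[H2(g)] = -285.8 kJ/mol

With combustion enthalpies, reactants minus products:
= [1·(-2877.4) + 1·(-285.8)] − [2·(-1559.7)]
= -43.8 kJ/mol

ΔH = -43.8 kJ/mol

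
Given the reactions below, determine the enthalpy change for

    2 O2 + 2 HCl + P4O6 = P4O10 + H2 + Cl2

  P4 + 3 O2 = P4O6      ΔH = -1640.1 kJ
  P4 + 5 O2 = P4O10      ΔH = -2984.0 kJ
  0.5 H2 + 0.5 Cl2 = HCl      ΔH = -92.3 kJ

equation 1 reversed: +1640.1 kJ
equation 2 as written: -2984.0 kJ
equation 3 reversed and × 2: (-2)·(-92.3) = +184.6 kJ
ΔH = (+1640.1) + (-2984.0) + (+184.6) = -1159.3 kJ

ΔH = -1159.3 kJ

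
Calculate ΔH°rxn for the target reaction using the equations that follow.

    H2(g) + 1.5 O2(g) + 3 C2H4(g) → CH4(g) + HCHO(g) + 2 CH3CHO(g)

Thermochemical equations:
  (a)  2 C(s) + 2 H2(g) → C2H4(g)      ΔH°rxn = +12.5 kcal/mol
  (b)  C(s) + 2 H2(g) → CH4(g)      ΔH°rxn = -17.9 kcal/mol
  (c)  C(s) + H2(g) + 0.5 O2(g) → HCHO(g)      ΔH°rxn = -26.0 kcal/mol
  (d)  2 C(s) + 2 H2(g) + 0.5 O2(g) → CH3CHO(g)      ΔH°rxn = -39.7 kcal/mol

ΔH°rxn = -160.8 kcal/mol

(a) reversed and × 3 (reverse to put C2H4(g) on the reactant side; scale by 3 for the 3 C2H4(g)): (-3)·(+12.5) = -37.5 kcal/mol
(b) as written (CH4(g) already on the product side): -17.9 kcal/mol
(c) as written (HCHO(g) already on the product side): -26.0 kcal/mol
(d) × 2 (×2 to match 2 CH3CHO(g) in the target): (2)·(-39.7) = -79.4 kcal/mol
ΔH°rxn = (-3)·(+12.5) + (1)·(-17.9) + (1)·(-26.0) + (2)·(-39.7) = -160.8 kcal/mol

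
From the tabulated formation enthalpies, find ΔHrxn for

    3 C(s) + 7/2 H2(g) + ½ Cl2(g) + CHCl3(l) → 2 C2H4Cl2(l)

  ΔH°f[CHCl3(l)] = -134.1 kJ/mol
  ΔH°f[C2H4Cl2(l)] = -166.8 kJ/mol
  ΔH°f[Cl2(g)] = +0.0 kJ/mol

Products: 2·(-166.8) = -333.6
Reactants: 3·(+0.0) + 7/2·(+0.0) + 1/2·(+0.0) + 1·(-134.1) = -134.1
ΔHrxn = (-333.6) − (-134.1) = -199.5 kJ/mol

ΔHrxn = -199.5 kJ/mol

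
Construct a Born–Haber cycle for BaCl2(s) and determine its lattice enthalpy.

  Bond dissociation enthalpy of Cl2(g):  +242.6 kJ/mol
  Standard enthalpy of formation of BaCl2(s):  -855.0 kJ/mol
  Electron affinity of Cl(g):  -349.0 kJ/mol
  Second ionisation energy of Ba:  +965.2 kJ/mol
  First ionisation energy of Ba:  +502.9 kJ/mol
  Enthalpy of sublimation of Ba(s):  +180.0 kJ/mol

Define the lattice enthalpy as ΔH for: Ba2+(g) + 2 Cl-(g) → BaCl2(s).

ΔHf° = 1·ΔHsub + 1·(ΣIE) + 1·D(Cl2) + 2·EA + U
-855.0 = 1·(+180.0) + 1·(+1468.1) + 1·(+242.6) + 2·(-349.0) + U
U = -855.0 − (+1192.7) = -2047.7 kJ/mol

U = -2047.7 kJ/mol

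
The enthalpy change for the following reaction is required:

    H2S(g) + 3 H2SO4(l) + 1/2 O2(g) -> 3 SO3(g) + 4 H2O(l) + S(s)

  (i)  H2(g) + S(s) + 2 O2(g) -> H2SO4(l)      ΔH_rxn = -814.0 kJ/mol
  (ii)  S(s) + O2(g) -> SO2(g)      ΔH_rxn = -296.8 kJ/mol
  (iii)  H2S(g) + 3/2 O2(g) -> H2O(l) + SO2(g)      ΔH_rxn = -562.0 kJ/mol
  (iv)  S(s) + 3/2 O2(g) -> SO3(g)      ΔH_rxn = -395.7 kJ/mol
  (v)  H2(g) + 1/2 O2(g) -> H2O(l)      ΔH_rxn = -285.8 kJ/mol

ΔH_rxn = 132.3 kJ/mol

(i) reversed and × 3 (reverse to put H2SO4(l) on the reactant side; ×3 to match 3 H2SO4(l) in the target): (-3)·(-814.0) = +2442.0 kJ/mol
(ii) reversed: +296.8 kJ/mol
(iii) as written (H2S(g) already on the reactant side): -562.0 kJ/mol
(iv) × 3 (scale by 3 for the 3 SO3(g)): (3)·(-395.7) = -1187.1 kJ/mol
(v) × 3: (3)·(-285.8) = -857.4 kJ/mol
By Hess's law, ΔH_rxn = (+2442.0) + (+296.8) + (-562.0) + (-1187.1) + (-857.4) = 132.3 kJ/mol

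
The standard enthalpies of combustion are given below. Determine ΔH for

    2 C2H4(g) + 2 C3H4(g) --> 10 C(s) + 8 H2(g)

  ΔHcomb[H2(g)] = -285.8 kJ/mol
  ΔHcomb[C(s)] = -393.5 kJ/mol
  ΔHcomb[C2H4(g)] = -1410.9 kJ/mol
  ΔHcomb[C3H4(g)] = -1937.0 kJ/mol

With combustion enthalpies, reactants minus products:
= [2·(-1410.9) + 2·(-1937.0)] − [10·(-393.5) + 8·(-285.8)]
= -474.4 kJ/mol

ΔH = -474.4 kJ/mol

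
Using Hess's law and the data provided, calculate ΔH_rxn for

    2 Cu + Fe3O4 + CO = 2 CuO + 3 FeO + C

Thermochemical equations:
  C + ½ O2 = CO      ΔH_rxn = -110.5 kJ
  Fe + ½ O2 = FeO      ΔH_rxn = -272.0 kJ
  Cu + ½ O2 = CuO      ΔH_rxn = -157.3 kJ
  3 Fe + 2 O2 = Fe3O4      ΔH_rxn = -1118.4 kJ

equation 1 reversed (reverse to put CO on the reactant side): +110.5 kJ
equation 2 × 3 (×3 to match 3 FeO in the target): (3)·(-272.0) = -816.0 kJ
equation 3 × 2 (×2 to match 2 CuO in the target): (2)·(-157.3) = -314.6 kJ
equation 4 reversed (Fe3O4 must end up as a reactant): +1118.4 kJ
By Hess's law, ΔH_rxn = (-1)·(-110.5) + (3)·(-272.0) + (2)·(-157.3) + (-1)·(-1118.4) = 98.3 kJ

ΔH_rxn = 98.3 kJ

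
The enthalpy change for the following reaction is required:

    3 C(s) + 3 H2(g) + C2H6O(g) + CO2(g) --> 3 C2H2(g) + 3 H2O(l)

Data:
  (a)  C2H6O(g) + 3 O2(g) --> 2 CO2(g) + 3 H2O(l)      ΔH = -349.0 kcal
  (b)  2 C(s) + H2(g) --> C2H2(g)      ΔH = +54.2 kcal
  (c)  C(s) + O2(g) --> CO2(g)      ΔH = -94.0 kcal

ΔH = 95.6 kcal

(a) as written (C2H6O(g) already on the reactant side): -349.0 kcal
(b) × 3 (×3 to match 3 C2H2(g) in the target): (3)·(+54.2) = +162.6 kcal
(c) reversed and × 3: (-3)·(-94.0) = +282.0 kcal
Since enthalpy is a state function, ΔH = (1)·(-349.0) + (3)·(+54.2) + (-3)·(-94.0) = 95.6 kcal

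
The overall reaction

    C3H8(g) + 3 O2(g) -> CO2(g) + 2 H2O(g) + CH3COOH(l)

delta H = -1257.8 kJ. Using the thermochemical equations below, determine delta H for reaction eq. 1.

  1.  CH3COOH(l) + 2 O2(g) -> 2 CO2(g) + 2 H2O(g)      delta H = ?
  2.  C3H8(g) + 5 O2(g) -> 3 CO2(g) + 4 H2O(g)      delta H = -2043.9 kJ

eq. 1 reversed (reverse to put CH3COOH(l) on the product side): contributes −x
eq. 2 as written (C3H8(g) already on the reactant side): -2043.9 kJ
-1257.8 = (-2043.9) − x
x = (-1257.8 − (-2043.9)) / (-1) = -786.1 kJ

delta H = -786.1 kJ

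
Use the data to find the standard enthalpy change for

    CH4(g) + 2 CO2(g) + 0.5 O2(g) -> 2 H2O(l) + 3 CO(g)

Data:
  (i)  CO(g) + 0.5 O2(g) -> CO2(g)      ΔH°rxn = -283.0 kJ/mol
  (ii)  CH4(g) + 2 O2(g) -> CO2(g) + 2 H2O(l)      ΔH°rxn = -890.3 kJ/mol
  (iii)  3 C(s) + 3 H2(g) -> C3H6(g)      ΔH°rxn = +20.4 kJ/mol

ΔH°rxn = -41.3 kJ/mol

(i) reversed and × 3: (-3)·(-283.0) = +849.0 kJ/mol
(ii) as written: -890.3 kJ/mol
(iii): not needed.
ΔH°rxn = (+849.0) + (-890.3) = -41.3 kJ/mol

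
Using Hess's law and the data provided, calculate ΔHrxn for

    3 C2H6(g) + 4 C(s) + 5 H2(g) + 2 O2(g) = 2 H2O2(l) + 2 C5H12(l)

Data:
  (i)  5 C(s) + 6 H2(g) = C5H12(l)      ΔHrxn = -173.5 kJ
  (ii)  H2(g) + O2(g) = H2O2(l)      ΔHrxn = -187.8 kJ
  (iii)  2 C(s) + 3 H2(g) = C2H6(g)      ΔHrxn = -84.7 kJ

(i) × 2 (×2 to match 2 C5H12(l) in the target): (2)·(-173.5) = -347.0 kJ
(ii) × 2 (scale by 2 for the 2 H2O2(l)): (2)·(-187.8) = -375.6 kJ
(iii) reversed and × 3 (reverse to put C2H6(g) on the reactant side; scale by 3 for the 3 C2H6(g)): (-3)·(-84.7) = +254.1 kJ
Combining the equations, ΔHrxn = (-347.0) + (-375.6) + (+254.1) = -468.5 kJ

ΔHrxn = -468.5 kJ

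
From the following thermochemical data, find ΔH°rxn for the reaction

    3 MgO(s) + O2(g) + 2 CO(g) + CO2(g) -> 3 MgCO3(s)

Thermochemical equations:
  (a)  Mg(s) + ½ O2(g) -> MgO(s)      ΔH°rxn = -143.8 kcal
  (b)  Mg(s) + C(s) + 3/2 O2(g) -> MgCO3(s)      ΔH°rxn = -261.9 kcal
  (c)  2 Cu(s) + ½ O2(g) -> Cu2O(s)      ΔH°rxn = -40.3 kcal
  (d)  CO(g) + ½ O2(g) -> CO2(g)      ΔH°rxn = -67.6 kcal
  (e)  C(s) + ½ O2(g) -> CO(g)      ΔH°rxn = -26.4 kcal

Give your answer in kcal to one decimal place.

ΔH°rxn = -207.5 kcal

(a) reversed and × 3: (-3)·(-143.8) = +431.4 kcal
(b) × 3: (3)·(-261.9) = -785.7 kcal
(c): not needed.
(d) reversed: +67.6 kcal
(e) reversed and × 3: (-3)·(-26.4) = +79.2 kcal
Combining the equations, ΔH°rxn = (+431.4) + (-785.7) + (+67.6) + (+79.2) = -207.5 kcal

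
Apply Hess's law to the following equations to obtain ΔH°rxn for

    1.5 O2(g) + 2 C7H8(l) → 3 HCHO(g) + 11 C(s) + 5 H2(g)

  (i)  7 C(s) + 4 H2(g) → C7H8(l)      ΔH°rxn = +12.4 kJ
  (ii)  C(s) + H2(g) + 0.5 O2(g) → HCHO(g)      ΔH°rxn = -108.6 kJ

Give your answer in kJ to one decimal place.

(i) reversed and × 2: (-2)·(+12.4) = -24.8 kJ
(ii) × 3: (3)·(-108.6) = -325.8 kJ
ΔH°rxn = (-24.8) + (-325.8) = -350.6 kJ

ΔH°rxn = -350.6 kJ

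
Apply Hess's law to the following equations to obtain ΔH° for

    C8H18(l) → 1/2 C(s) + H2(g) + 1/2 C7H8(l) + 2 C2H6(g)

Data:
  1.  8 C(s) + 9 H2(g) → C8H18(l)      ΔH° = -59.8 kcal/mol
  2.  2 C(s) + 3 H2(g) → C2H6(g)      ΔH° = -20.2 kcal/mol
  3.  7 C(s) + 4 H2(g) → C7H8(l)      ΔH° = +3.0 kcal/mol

eq. 1 reversed (reverse to put C8H18(l) on the reactant side): +59.8 kcal/mol
eq. 2 × 2 (×2 to match 2 C2H6(g) in the target): (2)·(-20.2) = -40.4 kcal/mol
eq. 3 × 1/2 (×1/2 to match 1/2 C7H8(l) in the target): (1/2)·(+3.0) = +1.5 kcal/mol
ΔH° = (+59.8) + (-40.4) + (+1.5) = 20.9 kcal/mol

ΔH° = 20.9 kcal/mol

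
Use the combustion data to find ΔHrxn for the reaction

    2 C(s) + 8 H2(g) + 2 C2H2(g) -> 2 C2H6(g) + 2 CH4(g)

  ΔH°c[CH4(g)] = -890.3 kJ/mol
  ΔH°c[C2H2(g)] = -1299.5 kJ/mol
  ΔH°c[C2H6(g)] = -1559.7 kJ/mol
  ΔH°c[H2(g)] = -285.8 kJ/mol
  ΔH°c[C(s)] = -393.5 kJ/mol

With combustion enthalpies, reactants minus products:
= [2·(-393.5) + 8·(-285.8) + 2·(-1299.5)] − [2·(-1559.7) + 2·(-890.3)]
= -772.4 kJ/mol

ΔHrxn = -772.4 kJ/mol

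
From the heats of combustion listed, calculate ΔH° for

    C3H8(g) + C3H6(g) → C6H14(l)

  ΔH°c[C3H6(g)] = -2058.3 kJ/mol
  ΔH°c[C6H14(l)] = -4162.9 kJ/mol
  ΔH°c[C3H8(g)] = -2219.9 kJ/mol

ΔH° = -115.3 kJ/mol

With combustion enthalpies, reactants minus products:
= [1·(-2219.9) + 1·(-2058.3)] − [1·(-4162.9)]
= -115.3 kJ/mol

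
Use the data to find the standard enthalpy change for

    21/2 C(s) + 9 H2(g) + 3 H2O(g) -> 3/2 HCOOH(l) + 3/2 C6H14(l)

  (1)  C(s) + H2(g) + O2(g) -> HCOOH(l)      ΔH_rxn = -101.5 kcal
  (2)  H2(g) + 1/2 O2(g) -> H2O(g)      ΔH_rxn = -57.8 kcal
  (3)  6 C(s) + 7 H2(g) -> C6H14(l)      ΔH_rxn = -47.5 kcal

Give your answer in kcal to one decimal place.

(1) × 3/2 (×3/2 to match 3/2 HCOOH(l) in the target): (3/2)·(-101.5) = -152.25 kcal
(2) reversed and × 3 (reverse to put H2O(g) on the reactant side; ×3 to match 3 H2O(g) in the target): (-3)·(-57.8) = +173.4 kcal
(3) × 3/2 (×3/2 to match 3/2 C6H14(l) in the target): (3/2)·(-47.5) = -71.25 kcal
Since enthalpy is a state function, ΔH_rxn = (-152.25) + (+173.4) + (-71.25) = -50.1 kcal

ΔH_rxn = -50.1 kcal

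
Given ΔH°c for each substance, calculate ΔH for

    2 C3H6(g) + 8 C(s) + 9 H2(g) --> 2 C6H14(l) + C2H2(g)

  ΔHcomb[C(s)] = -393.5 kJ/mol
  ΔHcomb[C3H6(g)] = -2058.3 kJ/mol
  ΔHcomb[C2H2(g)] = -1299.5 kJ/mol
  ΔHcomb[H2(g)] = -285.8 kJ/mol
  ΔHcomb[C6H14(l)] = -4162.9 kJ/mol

ΔH = -211.5 kJ/mol

Using ΔH = Σ nΔHc°(reactants) − Σ nΔHc°(products):
= [2·(-2058.3) + 8·(-393.5) + 9·(-285.8)] − [2·(-4162.9) + 1·(-1299.5)]
= -211.5 kJ/mol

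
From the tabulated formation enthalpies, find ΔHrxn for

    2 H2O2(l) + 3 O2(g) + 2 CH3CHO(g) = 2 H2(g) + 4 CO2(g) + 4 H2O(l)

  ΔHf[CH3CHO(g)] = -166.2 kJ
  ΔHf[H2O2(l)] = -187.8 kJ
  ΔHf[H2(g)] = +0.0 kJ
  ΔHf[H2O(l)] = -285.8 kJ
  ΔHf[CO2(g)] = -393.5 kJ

Products: 2·(+0.0) + 4·(-393.5) + 4·(-285.8) = -2717.2
Reactants: 2·(-187.8) + 3·(+0.0) + 2·(-166.2) = -708.0
ΔHrxn = (-2717.2) − (-708.0) = -2009.2 kJ

ΔHrxn = -2009.2 kJ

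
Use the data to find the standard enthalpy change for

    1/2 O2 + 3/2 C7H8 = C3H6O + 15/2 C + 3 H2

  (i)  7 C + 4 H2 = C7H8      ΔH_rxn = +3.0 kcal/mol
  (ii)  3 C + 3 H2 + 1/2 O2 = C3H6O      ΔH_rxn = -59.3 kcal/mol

(i) reversed and × 3/2: (-3/2)·(+3.0) = -4.5 kcal/mol
(ii) as written: -59.3 kcal/mol
ΔH_rxn = (-4.5) + (-59.3) = -63.8 kcal/mol

ΔH_rxn = -63.8 kcal/mol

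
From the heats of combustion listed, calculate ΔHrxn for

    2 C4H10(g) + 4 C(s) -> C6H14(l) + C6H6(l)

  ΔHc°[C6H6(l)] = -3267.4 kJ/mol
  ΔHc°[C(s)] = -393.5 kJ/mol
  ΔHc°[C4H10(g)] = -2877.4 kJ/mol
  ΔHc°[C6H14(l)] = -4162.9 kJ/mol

ΔHrxn = 101.5 kJ/mol

With combustion enthalpies, reactants minus products:
= [2·(-2877.4) + 4·(-393.5)] − [1·(-4162.9) + 1·(-3267.4)]
= 101.5 kJ/mol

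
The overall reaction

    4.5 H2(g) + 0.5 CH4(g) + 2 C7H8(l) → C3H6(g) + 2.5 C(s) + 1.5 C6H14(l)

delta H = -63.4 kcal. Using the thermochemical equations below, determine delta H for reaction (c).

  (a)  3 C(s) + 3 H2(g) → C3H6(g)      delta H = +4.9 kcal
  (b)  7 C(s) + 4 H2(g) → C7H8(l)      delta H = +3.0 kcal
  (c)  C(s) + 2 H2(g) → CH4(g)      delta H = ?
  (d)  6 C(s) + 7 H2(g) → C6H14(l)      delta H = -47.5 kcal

(a) as written: +4.9 kcal
(b) reversed and × 2: (-2)·(+3.0) = -6.0 kcal
(c) reversed and × 1/2: contributes −1/2·x
(d) × 3/2: (3/2)·(-47.5) = -71.25 kcal
-63.4 = (+4.9) + (-6.0) + (-71.25) − 1/2·x
x = (-63.4 − (-72.35)) / (-1/2) = -17.9 kcal

delta H = -17.9 kcal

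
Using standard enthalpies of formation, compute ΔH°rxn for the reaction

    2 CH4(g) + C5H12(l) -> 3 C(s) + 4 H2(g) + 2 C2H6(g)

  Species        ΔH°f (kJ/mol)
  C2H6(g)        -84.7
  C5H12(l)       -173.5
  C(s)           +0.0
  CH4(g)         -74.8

ΔH°rxn = 153.7 kJ/mol

Products: 3·(+0.0) + 4·(+0.0) + 2·(-84.7) = -169.4
Reactants: 2·(-74.8) + 1·(-173.5) = -323.1
ΔH°rxn = (-169.4) − (-323.1) = 153.7 kJ/mol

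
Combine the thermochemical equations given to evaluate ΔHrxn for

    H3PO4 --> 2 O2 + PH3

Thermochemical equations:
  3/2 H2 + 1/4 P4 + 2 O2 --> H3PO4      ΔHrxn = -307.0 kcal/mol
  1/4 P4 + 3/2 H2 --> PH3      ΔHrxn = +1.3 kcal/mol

equation 1 reversed: +307.0 kcal/mol
equation 2 as written: +1.3 kcal/mol
ΔHrxn = (-1)·(-307.0) + (1)·(+1.3) = 308.3 kcal/mol

ΔHrxn = 308.3 kcal/mol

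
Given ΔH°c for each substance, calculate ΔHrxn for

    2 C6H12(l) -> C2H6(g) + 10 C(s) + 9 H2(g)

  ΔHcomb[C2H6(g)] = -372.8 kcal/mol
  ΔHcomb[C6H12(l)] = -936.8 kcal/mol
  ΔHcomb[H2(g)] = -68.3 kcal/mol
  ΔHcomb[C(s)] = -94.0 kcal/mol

With combustion enthalpies, reactants minus products:
= [2·(-936.8)] − [1·(-372.8) + 10·(-94.0) + 9·(-68.3)]
= 53.9 kcal/mol

ΔHrxn = 53.9 kcal/mol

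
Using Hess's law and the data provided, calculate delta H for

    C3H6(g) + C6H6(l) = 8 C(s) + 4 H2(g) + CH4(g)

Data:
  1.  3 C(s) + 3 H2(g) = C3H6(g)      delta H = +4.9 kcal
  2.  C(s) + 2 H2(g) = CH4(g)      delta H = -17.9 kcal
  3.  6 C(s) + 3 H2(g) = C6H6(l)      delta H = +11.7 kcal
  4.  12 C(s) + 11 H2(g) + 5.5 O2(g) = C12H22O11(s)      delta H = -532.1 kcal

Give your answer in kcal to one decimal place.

eq. 1 reversed: -4.9 kcal
eq. 2 as written: -17.9 kcal
eq. 3 reversed: -11.7 kcal
eq. 4: not needed.
Since enthalpy is a state function, delta H = (-4.9) + (-17.9) + (-11.7) = -34.5 kcal

delta H = -34.5 kcal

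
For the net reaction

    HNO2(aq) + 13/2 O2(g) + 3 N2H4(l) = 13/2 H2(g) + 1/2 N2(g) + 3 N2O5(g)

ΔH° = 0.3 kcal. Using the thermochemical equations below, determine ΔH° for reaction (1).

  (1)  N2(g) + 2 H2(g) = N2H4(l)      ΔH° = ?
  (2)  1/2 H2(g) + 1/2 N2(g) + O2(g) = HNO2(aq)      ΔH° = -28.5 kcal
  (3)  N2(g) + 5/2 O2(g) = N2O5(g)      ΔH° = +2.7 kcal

ΔH° = 12.1 kcal

(1) reversed and × 3 (reverse to put N2H4(l) on the reactant side; ×3 to match 3 N2H4(l) in the target): contributes −3·x
(2) reversed (HNO2(aq) must end up as a reactant): +28.5 kcal
(3) × 3 (×3 to match 3 N2O5(g) in the target): (3)·(+2.7) = +8.1 kcal
+0.3 = (+28.5) + (+8.1) − 3·x
x = (+0.3 − (+36.6)) / (-3) = 12.1 kcal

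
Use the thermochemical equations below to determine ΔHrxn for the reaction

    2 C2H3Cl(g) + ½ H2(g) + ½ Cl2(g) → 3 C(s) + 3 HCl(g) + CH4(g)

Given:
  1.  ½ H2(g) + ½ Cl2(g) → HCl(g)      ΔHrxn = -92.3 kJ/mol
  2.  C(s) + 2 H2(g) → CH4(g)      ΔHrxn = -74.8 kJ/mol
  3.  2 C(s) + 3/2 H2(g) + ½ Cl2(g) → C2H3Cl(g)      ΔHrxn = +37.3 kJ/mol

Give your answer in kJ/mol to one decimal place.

ΔHrxn = -426.3 kJ/mol

eq. 1 × 3: (3)·(-92.3) = -276.9 kJ/mol
eq. 2 as written: -74.8 kJ/mol
eq. 3 reversed and × 2: (-2)·(+37.3) = -74.6 kJ/mol
Summing the manipulated equations, ΔHrxn = (-276.9) + (-74.8) + (-74.6) = -426.3 kJ/mol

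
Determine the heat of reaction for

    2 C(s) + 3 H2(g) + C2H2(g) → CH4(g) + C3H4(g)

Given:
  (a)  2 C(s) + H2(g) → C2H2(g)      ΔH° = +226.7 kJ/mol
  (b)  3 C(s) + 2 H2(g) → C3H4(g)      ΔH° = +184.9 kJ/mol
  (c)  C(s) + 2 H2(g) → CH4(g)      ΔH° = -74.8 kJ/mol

ΔH° = -116.6 kJ/mol

(a) reversed (C2H2(g) must end up as a reactant): -226.7 kJ/mol
(b) as written (C3H4(g) already on the product side): +184.9 kJ/mol
(c) as written (CH4(g) already on the product side): -74.8 kJ/mol
ΔH° = (-226.7) + (+184.9) + (-74.8) = -116.6 kJ/mol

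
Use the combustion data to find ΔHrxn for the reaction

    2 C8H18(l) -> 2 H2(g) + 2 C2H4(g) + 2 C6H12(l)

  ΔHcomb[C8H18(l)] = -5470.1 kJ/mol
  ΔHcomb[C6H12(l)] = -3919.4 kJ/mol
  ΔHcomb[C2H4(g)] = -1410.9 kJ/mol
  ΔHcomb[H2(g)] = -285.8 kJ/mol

ΔHrxn = 292.0 kJ/mol

Using ΔH = Σ nΔHc°(reactants) − Σ nΔHc°(products):
= [2·(-5470.1)] − [2·(-285.8) + 2·(-1410.9) + 2·(-3919.4)]
= 292.0 kJ/mol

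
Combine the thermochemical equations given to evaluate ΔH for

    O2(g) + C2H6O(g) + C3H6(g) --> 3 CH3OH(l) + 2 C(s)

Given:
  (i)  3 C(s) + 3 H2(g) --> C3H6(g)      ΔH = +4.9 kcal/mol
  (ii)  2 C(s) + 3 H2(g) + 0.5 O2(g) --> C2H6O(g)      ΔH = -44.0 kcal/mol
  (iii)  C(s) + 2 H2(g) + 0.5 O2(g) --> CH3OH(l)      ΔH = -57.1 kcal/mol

ΔH = -132.2 kcal/mol

(i) reversed: -4.9 kcal/mol
(ii) reversed: +44.0 kcal/mol
(iii) × 3: (3)·(-57.1) = -171.3 kcal/mol
ΔH = (-1)·(+4.9) + (-1)·(-44.0) + (3)·(-57.1) = -132.2 kcal/mol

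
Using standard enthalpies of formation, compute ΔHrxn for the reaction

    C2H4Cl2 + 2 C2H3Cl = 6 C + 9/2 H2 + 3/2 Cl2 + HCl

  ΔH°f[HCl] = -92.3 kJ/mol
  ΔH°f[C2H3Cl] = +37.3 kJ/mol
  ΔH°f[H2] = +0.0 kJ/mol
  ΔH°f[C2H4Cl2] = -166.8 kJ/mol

Products: 6·(+0.0) + 9/2·(+0.0) + 3/2·(+0.0) + 1·(-92.3) = -92.3
Reactants: 1·(-166.8) + 2·(+37.3) = -92.2
ΔHrxn = (-92.3) − (-92.2) = -0.1 kJ/mol

ΔHrxn = -0.1 kJ/mol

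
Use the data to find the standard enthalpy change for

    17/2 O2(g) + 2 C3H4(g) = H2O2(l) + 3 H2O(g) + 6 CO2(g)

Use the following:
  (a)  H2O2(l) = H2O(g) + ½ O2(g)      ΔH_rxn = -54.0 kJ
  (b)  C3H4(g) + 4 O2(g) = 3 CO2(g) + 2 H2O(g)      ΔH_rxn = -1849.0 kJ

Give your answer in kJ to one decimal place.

(a) reversed: +54.0 kJ
(b) × 2: (2)·(-1849.0) = -3698.0 kJ
Summing the manipulated equations, ΔH_rxn = (-1)·(-54.0) + (2)·(-1849.0) = -3644.0 kJ

ΔH_rxn = -3644.0 kJ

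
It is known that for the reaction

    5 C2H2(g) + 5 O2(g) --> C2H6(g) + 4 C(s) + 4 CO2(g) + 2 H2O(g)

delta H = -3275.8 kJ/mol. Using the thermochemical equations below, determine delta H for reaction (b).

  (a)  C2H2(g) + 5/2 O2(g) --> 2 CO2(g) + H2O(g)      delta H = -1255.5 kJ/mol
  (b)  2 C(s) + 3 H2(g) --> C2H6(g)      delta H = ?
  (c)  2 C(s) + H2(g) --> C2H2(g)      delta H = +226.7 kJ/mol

delta H = -84.7 kJ/mol

(a) × 2 (scale by 2 for the 4 CO2(g)): (2)·(-1255.5) = -2511.0 kJ/mol
(b) as written (C2H6(g) already on the product side): contributes x
(c) reversed and × 3: (-3)·(+226.7) = -680.1 kJ/mol
-3275.8 = (-2511.0) + (-680.1) + x
x = (-3275.8 − (-3191.1)) / (1) = -84.7 kJ/mol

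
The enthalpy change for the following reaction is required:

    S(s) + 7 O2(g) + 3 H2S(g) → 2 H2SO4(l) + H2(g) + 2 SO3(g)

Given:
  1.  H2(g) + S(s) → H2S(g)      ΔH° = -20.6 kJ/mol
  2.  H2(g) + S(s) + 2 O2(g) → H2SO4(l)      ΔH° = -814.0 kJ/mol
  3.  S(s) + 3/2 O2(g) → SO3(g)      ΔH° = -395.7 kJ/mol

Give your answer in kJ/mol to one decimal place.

ΔH° = -2357.6 kJ/mol

eq. 1 reversed and × 3: (-3)·(-20.6) = +61.8 kJ/mol
eq. 2 × 2: (2)·(-814.0) = -1628.0 kJ/mol
eq. 3 × 2: (2)·(-395.7) = -791.4 kJ/mol
By Hess's law, ΔH° = (+61.8) + (-1628.0) + (-791.4) = -2357.6 kJ/mol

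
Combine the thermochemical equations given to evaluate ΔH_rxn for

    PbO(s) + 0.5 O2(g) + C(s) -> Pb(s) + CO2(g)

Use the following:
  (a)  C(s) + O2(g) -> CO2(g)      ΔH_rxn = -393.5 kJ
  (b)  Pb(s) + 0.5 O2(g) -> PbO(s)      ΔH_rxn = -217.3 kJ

(a) as written: -393.5 kJ
(b) reversed: +217.3 kJ
Combining the equations, ΔH_rxn = (-393.5) + (+217.3) = -176.2 kJ

ΔH_rxn = -176.2 kJ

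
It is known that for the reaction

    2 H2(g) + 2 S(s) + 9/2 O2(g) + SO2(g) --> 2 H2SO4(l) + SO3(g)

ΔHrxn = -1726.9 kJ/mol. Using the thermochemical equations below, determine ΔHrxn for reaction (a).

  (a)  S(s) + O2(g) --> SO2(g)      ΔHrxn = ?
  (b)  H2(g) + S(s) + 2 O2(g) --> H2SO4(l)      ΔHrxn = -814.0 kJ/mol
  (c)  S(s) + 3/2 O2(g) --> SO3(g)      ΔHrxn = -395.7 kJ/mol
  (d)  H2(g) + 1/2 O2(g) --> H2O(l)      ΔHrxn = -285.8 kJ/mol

(a) reversed (SO2(g) must end up as a reactant): contributes −x
(b) × 2 (scale by 2 for the 2 H2SO4(l)): (2)·(-814.0) = -1628.0 kJ/mol
(c) as written (SO3(g) already on the product side): -395.7 kJ/mol
(d): not needed (H2O(l) appears nowhere else).
-1726.9 = (-1628.0) + (-395.7) − x
x = (-1726.9 − (-2023.7)) / (-1) = -296.8 kJ/mol

ΔHrxn = -296.8 kJ/mol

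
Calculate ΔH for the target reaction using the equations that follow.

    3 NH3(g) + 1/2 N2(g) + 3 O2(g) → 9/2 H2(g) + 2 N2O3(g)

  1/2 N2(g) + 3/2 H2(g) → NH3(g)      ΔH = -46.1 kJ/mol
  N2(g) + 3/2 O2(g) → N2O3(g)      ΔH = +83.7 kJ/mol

ΔH = 305.7 kJ/mol

equation 1 reversed and × 3: (-3)·(-46.1) = +138.3 kJ/mol
equation 2 × 2: (2)·(+83.7) = +167.4 kJ/mol
Combining the equations, ΔH = (+138.3) + (+167.4) = 305.7 kJ/mol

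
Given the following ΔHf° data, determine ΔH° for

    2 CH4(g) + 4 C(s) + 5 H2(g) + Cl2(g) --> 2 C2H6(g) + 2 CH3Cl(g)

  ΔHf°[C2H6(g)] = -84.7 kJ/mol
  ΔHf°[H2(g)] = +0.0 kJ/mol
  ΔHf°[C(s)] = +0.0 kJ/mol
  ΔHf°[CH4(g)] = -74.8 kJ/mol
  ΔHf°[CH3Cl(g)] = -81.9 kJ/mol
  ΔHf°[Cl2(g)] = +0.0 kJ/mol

ΔH° = -183.6 kJ/mol

ΔH°rxn = Σ nΔHf°(products) − Σ nΔHf°(reactants).
Products: 2·(-84.7) + 2·(-81.9) = -333.2
Reactants: 2·(-74.8) + 4·(+0.0) + 5·(+0.0) + 1·(+0.0) = -149.6
ΔH° = (-333.2) − (-149.6) = -183.6 kJ/mol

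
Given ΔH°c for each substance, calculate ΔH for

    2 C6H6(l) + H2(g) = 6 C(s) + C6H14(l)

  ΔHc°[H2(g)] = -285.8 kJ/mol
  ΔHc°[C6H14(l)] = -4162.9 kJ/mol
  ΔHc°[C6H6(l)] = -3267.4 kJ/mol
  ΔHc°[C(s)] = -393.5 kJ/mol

ΔH = -296.7 kJ/mol

With combustion enthalpies, reactants minus products:
= [2·(-3267.4) + 1·(-285.8)] − [6·(-393.5) + 1·(-4162.9)]
= -296.7 kJ/mol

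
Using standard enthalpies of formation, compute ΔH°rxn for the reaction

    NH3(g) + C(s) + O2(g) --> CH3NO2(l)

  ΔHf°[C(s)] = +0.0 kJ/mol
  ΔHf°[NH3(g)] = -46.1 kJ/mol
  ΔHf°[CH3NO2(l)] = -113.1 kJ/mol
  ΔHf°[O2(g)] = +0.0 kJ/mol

ΔH°rxn = -67.0 kJ/mol

Products: 1·(-113.1) = -113.1
Reactants: 1·(-46.1) + 1·(+0.0) + 1·(+0.0) = -46.1
ΔH°rxn = (-113.1) − (-46.1) = -67.0 kJ/mol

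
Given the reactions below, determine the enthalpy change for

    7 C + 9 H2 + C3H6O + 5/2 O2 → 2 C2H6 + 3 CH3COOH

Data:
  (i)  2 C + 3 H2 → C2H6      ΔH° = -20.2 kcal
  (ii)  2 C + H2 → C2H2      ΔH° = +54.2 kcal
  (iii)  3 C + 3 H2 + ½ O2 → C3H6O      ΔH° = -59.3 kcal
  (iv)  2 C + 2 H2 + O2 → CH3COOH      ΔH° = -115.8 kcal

(i) × 2: (2)·(-20.2) = -40.4 kcal
(ii): not needed.
(iii) reversed: +59.3 kcal
(iv) × 3: (3)·(-115.8) = -347.4 kcal
ΔH° = (-40.4) + (+59.3) + (-347.4) = -328.5 kcal

ΔH° = -328.5 kcal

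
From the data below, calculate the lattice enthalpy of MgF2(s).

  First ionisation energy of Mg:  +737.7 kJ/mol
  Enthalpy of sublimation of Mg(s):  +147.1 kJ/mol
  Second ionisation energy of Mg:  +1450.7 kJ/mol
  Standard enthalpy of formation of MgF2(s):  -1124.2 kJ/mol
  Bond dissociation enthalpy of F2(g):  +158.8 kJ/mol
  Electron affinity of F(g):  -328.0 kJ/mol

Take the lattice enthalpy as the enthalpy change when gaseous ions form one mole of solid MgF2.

U = -2962.5 kJ/mol

ΔHf° = 1·ΔHsub + 1·(ΣIE) + 1·D(F2) + 2·EA + U
-1124.2 = 1·(+147.1) + 1·(+2188.4) + 1·(+158.8) + 2·(-328.0) + U
U = -1124.2 − (+1838.3) = -2962.5 kJ/mol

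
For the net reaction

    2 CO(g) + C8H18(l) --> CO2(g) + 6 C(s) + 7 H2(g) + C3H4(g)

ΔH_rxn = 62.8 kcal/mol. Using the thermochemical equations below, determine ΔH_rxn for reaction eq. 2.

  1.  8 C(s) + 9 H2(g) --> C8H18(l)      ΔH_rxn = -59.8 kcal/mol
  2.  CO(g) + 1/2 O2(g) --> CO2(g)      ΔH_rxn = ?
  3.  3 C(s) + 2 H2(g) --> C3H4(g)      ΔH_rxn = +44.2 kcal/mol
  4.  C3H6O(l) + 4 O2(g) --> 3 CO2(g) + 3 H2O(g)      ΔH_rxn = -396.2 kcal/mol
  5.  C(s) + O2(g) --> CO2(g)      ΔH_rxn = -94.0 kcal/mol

ΔH_rxn = -67.6 kcal/mol

eq. 1 reversed: +59.8 kcal/mol
eq. 2 × 2: contributes 2·x
eq. 3 as written: +44.2 kcal/mol
eq. 4: not needed.
eq. 5 reversed: +94.0 kcal/mol
+62.8 = (+59.8) + (+44.2) + (+94.0) + 2·x
x = (+62.8 − (+198.0)) / (2) = -67.6 kcal/mol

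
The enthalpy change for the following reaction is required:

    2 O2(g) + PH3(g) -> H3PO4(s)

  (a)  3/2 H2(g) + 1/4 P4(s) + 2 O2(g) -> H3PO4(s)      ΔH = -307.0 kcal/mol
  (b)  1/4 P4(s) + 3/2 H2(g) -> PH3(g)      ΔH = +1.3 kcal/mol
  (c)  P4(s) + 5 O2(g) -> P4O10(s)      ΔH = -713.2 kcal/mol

(a) as written (H3PO4(s) already on the product side): -307.0 kcal/mol
(b) reversed (PH3(g) must end up as a reactant): -1.3 kcal/mol
(c): not needed (P4O10(s) appears nowhere else).
ΔH = (1)·(-307.0) + (-1)·(+1.3) = -308.3 kcal/mol

ΔH = -308.3 kcal/mol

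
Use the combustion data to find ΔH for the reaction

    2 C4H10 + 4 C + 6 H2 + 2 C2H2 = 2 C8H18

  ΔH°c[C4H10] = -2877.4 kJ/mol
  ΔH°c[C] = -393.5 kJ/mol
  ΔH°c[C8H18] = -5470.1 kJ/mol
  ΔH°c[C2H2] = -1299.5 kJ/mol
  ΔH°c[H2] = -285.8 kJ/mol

ΔH = -702.4 kJ/mol

Using ΔH = Σ nΔHc°(reactants) − Σ nΔHc°(products):
= [2·(-2877.4) + 4·(-393.5) + 6·(-285.8) + 2·(-1299.5)] − [2·(-5470.1)]
= -702.4 kJ/mol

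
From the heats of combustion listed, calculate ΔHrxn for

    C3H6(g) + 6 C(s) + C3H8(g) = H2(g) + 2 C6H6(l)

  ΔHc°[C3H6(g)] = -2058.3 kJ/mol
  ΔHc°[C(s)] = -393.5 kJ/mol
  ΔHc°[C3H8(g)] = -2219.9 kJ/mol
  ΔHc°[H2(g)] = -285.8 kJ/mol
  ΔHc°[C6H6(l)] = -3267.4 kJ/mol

With combustion enthalpies, reactants minus products:
= [1·(-2058.3) + 6·(-393.5) + 1·(-2219.9)] − [1·(-285.8) + 2·(-3267.4)]
= 181.4 kJ/mol

ΔHrxn = 181.4 kJ/mol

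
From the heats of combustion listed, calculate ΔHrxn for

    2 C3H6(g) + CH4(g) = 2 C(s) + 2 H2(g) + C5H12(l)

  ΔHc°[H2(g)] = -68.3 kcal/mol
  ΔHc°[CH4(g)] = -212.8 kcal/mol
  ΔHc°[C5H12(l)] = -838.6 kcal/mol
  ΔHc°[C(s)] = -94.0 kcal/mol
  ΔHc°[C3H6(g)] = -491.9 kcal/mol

With combustion enthalpies, reactants minus products:
= [2·(-491.9) + 1·(-212.8)] − [2·(-94.0) + 2·(-68.3) + 1·(-838.6)]
= -33.4 kcal/mol

ΔHrxn = -33.4 kcal/mol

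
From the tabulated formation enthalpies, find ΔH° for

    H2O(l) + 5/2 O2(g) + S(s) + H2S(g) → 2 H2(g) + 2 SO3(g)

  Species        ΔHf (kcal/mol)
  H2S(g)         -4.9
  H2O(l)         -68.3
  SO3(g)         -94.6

ΔH° = -116.0 kcal/mol

ΔH°rxn = Σ nΔHf°(products) − Σ nΔHf°(reactants).
Products: 2·(+0.0) + 2·(-94.6) = -189.2
Reactants: 1·(-68.3) + 5/2·(+0.0) + 1·(+0.0) + 1·(-4.9) = -73.2
ΔH° = (-189.2) − (-73.2) = -116.0 kcal/mol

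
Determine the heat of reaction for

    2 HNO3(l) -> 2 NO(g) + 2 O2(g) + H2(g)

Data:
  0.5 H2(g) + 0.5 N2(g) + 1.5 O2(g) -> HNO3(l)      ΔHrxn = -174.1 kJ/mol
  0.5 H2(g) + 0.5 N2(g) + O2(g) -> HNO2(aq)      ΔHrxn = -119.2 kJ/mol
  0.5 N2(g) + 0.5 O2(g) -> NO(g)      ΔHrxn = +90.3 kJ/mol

equation 1 reversed and × 2: (-2)·(-174.1) = +348.2 kJ/mol
equation 2: not needed.
equation 3 × 2: (2)·(+90.3) = +180.6 kJ/mol
ΔHrxn = (+348.2) + (+180.6) = 528.8 kJ/mol

ΔHrxn = 528.8 kJ/mol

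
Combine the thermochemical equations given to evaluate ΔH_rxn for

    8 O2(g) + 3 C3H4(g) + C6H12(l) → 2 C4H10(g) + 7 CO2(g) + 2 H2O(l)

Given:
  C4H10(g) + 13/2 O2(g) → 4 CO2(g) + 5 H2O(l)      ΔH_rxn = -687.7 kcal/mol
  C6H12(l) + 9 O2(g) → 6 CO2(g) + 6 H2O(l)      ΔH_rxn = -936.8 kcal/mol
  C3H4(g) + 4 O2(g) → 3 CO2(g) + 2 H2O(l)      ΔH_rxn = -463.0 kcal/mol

ΔH_rxn = -950.4 kcal/mol

equation 1 reversed and × 2: (-2)·(-687.7) = +1375.4 kcal/mol
equation 2 as written: -936.8 kcal/mol
equation 3 × 3: (3)·(-463.0) = -1389.0 kcal/mol
Since enthalpy is a state function, ΔH_rxn = (-2)·(-687.7) + (1)·(-936.8) + (3)·(-463.0) = -950.4 kcal/mol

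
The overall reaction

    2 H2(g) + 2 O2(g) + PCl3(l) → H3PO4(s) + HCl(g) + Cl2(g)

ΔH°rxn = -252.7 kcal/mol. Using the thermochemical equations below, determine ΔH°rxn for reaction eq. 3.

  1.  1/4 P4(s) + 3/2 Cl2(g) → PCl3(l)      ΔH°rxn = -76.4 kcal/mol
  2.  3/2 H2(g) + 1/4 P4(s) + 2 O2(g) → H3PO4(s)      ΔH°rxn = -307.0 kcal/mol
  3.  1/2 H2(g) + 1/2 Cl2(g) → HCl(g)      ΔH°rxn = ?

eq. 1 reversed: +76.4 kcal/mol
eq. 2 as written: -307.0 kcal/mol
eq. 3 as written: contributes x
-252.7 = (+76.4) + (-307.0) + x
x = (-252.7 − (-230.6)) / (1) = -22.1 kcal/mol

ΔH°rxn = -22.1 kcal/mol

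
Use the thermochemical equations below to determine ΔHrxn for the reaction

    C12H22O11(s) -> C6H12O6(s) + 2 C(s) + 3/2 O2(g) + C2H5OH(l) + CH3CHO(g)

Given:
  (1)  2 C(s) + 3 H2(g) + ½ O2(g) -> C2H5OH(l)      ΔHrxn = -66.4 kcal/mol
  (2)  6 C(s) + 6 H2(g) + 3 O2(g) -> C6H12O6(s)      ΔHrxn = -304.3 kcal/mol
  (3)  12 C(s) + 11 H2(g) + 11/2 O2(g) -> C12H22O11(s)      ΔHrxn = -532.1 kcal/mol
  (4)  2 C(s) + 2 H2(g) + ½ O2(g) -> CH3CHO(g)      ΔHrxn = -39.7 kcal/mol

(1) as written: -66.4 kcal/mol
(2) as written: -304.3 kcal/mol
(3) reversed: +532.1 kcal/mol
(4) as written: -39.7 kcal/mol
ΔHrxn = (-66.4) + (-304.3) + (+532.1) + (-39.7) = 121.7 kcal/mol

ΔHrxn = 121.7 kcal/mol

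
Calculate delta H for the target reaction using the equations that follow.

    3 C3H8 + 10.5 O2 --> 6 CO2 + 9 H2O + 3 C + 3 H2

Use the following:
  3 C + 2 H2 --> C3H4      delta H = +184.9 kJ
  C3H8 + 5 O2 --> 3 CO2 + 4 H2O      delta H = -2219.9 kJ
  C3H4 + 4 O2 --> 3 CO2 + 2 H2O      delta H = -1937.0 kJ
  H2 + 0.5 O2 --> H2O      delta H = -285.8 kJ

equation 1 reversed: -184.9 kJ
equation 2 × 3: (3)·(-2219.9) = -6659.7 kJ
equation 3 reversed: +1937.0 kJ
equation 4 reversed: +285.8 kJ
delta H = (-184.9) + (-6659.7) + (+1937.0) + (+285.8) = -4621.8 kJ

delta H = -4621.8 kJ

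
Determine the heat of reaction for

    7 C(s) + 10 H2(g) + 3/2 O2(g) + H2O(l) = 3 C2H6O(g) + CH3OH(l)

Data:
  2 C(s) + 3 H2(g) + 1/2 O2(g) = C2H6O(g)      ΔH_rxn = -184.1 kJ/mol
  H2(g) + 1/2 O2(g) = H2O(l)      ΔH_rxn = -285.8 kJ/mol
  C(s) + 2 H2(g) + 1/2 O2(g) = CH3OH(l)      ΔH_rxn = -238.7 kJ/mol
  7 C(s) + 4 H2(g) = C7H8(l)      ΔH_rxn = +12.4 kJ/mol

equation 1 × 3: (3)·(-184.1) = -552.3 kJ/mol
equation 2 reversed: +285.8 kJ/mol
equation 3 as written: -238.7 kJ/mol
equation 4: not needed.
By Hess's law, ΔH_rxn = (3)·(-184.1) + (-1)·(-285.8) + (1)·(-238.7) = -505.2 kJ/mol

ΔH_rxn = -505.2 kJ/mol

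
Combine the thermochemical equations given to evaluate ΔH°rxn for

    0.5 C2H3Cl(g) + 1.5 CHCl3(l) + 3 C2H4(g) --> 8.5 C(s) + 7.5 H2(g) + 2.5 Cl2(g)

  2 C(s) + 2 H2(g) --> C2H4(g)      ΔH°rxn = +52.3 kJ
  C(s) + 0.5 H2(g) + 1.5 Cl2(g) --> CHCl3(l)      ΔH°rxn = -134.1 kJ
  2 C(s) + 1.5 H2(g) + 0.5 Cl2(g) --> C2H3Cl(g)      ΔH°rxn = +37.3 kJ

ΔH°rxn = 25.6 kJ

equation 1 reversed and × 3 (C2H4(g) must end up as a reactant; ×3 to match 3 C2H4(g) in the target): (-3)·(+52.3) = -156.9 kJ
equation 2 reversed and × 3/2 (CHCl3(l) must end up as a reactant; scale by 3/2 for the 3/2 CHCl3(l)): (-3/2)·(-134.1) = +201.15 kJ
equation 3 reversed and × 1/2 (C2H3Cl(g) must end up as a reactant; scale by 1/2 for the 1/2 C2H3Cl(g)): (-1/2)·(+37.3) = -18.65 kJ
ΔH°rxn = (-3)·(+52.3) + (-3/2)·(-134.1) + (-1/2)·(+37.3) = 25.6 kJ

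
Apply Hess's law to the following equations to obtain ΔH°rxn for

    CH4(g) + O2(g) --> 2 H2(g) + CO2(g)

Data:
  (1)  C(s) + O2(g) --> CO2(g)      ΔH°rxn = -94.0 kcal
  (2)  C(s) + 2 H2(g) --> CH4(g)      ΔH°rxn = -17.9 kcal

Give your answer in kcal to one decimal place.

ΔH°rxn = -76.1 kcal

(1) as written: -94.0 kcal
(2) reversed: +17.9 kcal
Combining the equations, ΔH°rxn = (1)·(-94.0) + (-1)·(-17.9) = -76.1 kcal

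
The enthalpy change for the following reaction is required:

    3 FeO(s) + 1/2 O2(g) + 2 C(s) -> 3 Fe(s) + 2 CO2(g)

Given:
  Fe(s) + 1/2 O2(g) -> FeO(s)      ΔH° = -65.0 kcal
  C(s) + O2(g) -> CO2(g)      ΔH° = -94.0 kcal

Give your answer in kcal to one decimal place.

ΔH° = 7.0 kcal

equation 1 reversed and × 3 (reverse to put FeO(s) on the reactant side; scale by 3 for the 3 FeO(s)): (-3)·(-65.0) = +195.0 kcal
equation 2 × 2 (scale by 2 for the 2 CO2(g)): (2)·(-94.0) = -188.0 kcal
By Hess's law, ΔH° = (+195.0) + (-188.0) = 7.0 kcal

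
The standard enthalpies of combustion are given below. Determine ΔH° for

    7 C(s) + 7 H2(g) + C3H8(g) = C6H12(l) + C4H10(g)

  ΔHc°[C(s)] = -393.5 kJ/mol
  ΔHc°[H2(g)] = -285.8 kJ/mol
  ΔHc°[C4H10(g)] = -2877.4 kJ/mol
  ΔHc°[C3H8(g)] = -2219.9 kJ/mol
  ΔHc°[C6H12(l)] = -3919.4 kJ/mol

ΔH° = -178.2 kJ/mol

With combustion enthalpies, reactants minus products:
= [7·(-393.5) + 7·(-285.8) + 1·(-2219.9)] − [1·(-3919.4) + 1·(-2877.4)]
= -178.2 kJ/mol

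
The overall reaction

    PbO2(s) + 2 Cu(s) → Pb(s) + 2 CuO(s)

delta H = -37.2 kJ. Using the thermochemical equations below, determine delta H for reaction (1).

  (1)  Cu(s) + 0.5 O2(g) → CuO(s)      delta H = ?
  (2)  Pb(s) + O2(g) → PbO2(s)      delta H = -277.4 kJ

(1) × 2: contributes 2·x
(2) reversed: +277.4 kJ
-37.2 = (+277.4) + 2·x
x = (-37.2 − (+277.4)) / (2) = -157.3 kJ

delta H = -157.3 kJ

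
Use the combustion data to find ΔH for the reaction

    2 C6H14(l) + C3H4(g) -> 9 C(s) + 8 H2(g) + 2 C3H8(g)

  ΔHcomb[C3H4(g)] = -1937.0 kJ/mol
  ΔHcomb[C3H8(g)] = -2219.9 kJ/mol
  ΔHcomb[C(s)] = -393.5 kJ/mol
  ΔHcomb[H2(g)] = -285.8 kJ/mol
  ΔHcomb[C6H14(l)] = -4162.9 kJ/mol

Using ΔH = Σ nΔHc°(reactants) − Σ nΔHc°(products):
= [2·(-4162.9) + 1·(-1937.0)] − [9·(-393.5) + 8·(-285.8) + 2·(-2219.9)]
= 4.9 kJ/mol

ΔH = 4.9 kJ/mol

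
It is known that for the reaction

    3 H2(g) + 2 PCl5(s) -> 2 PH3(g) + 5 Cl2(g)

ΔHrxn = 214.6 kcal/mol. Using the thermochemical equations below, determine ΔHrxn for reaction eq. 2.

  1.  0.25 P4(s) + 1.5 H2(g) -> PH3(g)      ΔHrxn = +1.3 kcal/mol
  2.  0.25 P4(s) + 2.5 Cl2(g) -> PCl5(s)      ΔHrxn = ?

ΔHrxn = -106.0 kcal/mol

eq. 1 × 2: (2)·(+1.3) = +2.6 kcal/mol
eq. 2 reversed and × 2: contributes −2·x
+214.6 = (+2.6) − 2·x
x = (+214.6 − (+2.6)) / (-2) = -106.0 kcal/mol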